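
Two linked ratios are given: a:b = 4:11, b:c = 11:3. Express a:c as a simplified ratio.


Given a:b = 4:11 and b:c = 11:3
Make b consistent. Multiply first ratio by 11: a:b = 44:121
Multiply second ratio by 11: b:c = 121:33
Now b = 121 in both, so a:b:c = 44:121:33
Therefore a:c = 44:33
Simplify by GCD: a:c = 4:3

4:3


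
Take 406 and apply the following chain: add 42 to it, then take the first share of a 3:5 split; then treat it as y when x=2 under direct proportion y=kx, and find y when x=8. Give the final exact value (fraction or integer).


Start with 406.
Step 1: Add 42: 406+42=448; split 3:5 first = 448*3/8 = 168
Step 2: Direct prop: k = (168)/2; new y = k*8 = 168*8/2 = 672
Final result = 672

672


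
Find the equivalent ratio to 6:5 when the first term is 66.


Original ratio: 6:5
First term target: 66
Scale factor = 66 / 6 = 11
Multiply second term: 5 * 11 = 55
Equivalent ratio = 66:55

66:55


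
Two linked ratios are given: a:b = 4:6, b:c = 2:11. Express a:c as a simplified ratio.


Given a:b = 4:6 and b:c = 2:11
Make b consistent. Multiply first ratio by 2: a:b = 8:12
Multiply second ratio by 6: b:c = 12:66
Now b = 12 in both, so a:b:c = 8:12:66
Therefore a:c = 8:66
Simplify by GCD: a:c = 4:33

4:33


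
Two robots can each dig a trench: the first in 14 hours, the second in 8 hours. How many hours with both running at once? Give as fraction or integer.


Rate of A = 1/14 job per hour
Rate of B = 1/8 job per hour
Combined rate = 1/14 + 1/8
Find common denominator: (8 + 14)/(14*8) = 22/112
Combined rate = 11/56 job per hour
Time together = 1 / (11/56) = 56/11 hours

56/11


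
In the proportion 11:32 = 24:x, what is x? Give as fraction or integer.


Setting up: 11/32 = 24/x
Cross multiply: 11 * x = 32 * 24
11x = 768
x = 768/11
x = 768/11

768/11


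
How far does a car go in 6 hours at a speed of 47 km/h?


Using distance = speed * time
Speed = 47 km/h
Time = 6 hours
Distance = 47 * 6
= 282 km

282


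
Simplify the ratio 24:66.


Find GCD(24, 66)
GCD = 6
Divide both by 6: 24/6 = 4, 66/6 = 11
Simplified ratio = 4:11

4:11


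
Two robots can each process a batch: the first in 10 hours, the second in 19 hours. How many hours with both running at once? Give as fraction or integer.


Rate of A = 1/10 job per hour
Rate of B = 1/19 job per hour
Combined rate = 1/10 + 1/19
Find common denominator: (19 + 10)/(10*19) = 29/190
Combined rate = 29/190 job per hour
Time together = 1 / (29/190) = 190/29 hours

190/29


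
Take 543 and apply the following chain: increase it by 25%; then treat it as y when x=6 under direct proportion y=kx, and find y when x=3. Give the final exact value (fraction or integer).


Start with 543.
Step 1: Increase by 25%: 543 * 125/100 = 2715/4
Step 2: Direct prop: k = (2715/4)/6; new y = k*3 = 2715/4*3/6 = 2715/8
Final result = 2715/8

2715/8


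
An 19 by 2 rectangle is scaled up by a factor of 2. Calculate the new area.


Original dimensions: 19 x 2
Enlargement factor = 2
New width = 19 * 2 = 38
New height = 2 * 2 = 4
New area = 38 * 4 = 152

152


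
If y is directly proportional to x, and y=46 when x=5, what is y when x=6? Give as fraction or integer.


Direct proportion: y = kx
Find k: k = 46/5 = 46/5
Compute y at x=6: y = 46/5 * 6
y = 276/5

276/5


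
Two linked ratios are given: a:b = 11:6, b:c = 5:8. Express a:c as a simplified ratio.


Given a:b = 11:6 and b:c = 5:8
Make b consistent. Multiply first ratio by 5: a:b = 55:30
Multiply second ratio by 6: b:c = 30:48
Now b = 30 in both, so a:b:c = 55:30:48
Therefore a:c = 55:48
Simplify by GCD: a:c = 55:48

55:48


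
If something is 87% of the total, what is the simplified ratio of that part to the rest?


Part = 87%, Remainder = 13%
Ratio = 87:13
GCD(87, 13) = 1
Simplify: 87:13 = 87:13

87:13


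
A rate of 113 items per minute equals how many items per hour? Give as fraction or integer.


Converting from per minute to per hour
Rate = 113 items per minute
Multiply by 60: 113 * 60
= 6780 items per hour

6780


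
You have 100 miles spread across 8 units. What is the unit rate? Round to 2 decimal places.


Total miles = 100
Number of units = 8
Unit rate = 100 / 8
= 12.50 miles per unit

12.50


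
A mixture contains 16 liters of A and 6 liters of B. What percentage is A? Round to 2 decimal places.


Volume of A = 16 L
Volume of B = 6 L
Total volume = 16 + 6 = 22 L
Percentage of A = (16/22) * 100
= 72.73%

72.73


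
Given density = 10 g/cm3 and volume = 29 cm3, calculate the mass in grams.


Using mass = density * volume
Density = 10 g/cm3
Volume = 29 cm3
Mass = 10 * 29
= 290 g

290


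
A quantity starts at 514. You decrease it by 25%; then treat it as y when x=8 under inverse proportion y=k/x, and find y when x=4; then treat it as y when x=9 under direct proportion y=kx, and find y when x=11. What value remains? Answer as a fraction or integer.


Start with 514.
Step 1: Decrease by 25%: 514 * 75/100 = 771/2
Step 2: Inverse prop: k = (771/2)*8; new y = k/4 = 771/2*8/4 = 771
Step 3: Direct prop: k = (771)/9; new y = k*11 = 771*11/9 = 2827/3
Final result = 2827/3

2827/3


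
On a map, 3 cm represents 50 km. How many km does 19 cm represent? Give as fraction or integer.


Map scale: 3 cm = 50 km
Measured distance on map = 19 cm
Set up proportion: 19 * 50 / 3
= 950 / 3
= 950/3 km

950/3


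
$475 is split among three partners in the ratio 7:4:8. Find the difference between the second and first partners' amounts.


Total parts = 7 + 4 + 8 = 19
Value per part = 475 / 19 = 25
Shares: 7*25=175, 4*25=100, 8*25=200
Second share = 100, first share = 175
Difference = |100 - 175| = 75

75


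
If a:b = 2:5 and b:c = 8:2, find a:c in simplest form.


Given a:b = 2:5 and b:c = 8:2
Make b consistent. Multiply first ratio by 8: a:b = 16:40
Multiply second ratio by 5: b:c = 40:10
Now b = 40 in both, so a:b:c = 16:40:10
Therefore a:c = 16:10
Simplify by GCD: a:c = 8:5

8:5


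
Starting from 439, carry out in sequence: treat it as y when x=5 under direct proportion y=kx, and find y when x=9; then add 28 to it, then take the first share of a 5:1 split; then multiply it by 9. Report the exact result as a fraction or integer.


Start with 439.
Step 1: Direct prop: k = (439)/5; new y = k*9 = 439*9/5 = 3951/5
Step 2: Add 28: 3951/5+28=4091/5; split 5:1 first = 4091/5*5/6 = 4091/6
Step 3: Multiply by 9: 4091/6 * 9 = 12273/2
Final result = 12273/2

12273/2


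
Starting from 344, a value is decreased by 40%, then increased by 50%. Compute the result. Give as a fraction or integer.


Start: 344
Step 1: decrease by 40% => multiply by 60/100
  344 * 60/100 = 1032/5
Step 2: increase by 50% => multiply by 150/100
  1032/5 * 150/100 = 1548/5
Final value = 1548/5

1548/5


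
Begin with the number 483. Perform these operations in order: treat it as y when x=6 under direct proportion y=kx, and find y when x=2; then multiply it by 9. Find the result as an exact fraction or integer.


Start with 483.
Step 1: Direct prop: k = (483)/6; new y = k*2 = 483*2/6 = 161
Step 2: Multiply by 9: 161 * 9 = 1449
Final result = 1449

1449


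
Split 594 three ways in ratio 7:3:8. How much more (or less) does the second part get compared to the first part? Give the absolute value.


Total parts = 7 + 3 + 8 = 18
Value per part = 594 / 18 = 33
Shares: 7*33=231, 3*33=99, 8*33=264
Second share = 99, first share = 231
Difference = |99 - 231| = 132

132


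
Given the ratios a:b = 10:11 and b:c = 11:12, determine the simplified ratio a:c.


Given a:b = 10:11 and b:c = 11:12
Make b consistent. Multiply first ratio by 11: a:b = 110:121
Multiply second ratio by 11: b:c = 121:132
Now b = 121 in both, so a:b:c = 110:121:132
Therefore a:c = 110:132
Simplify by GCD: a:c = 5:6

5:6


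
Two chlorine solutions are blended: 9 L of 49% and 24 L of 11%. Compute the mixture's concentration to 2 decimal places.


Solute in mixture 1 = 49% of 9 L = 9*49/100 = 441/100 L
Solute in mixture 2 = 11% of 24 L = 24*11/100 = 66/25 L
Total solute = 441/100 + 66/25 = 141/20 L
Total volume = 9 + 24 = 33 L
Final concentration = 141/20/33 * 100 = 21.36%

21.36


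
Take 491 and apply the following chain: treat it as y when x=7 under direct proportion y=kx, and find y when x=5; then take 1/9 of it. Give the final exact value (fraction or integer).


Start with 491.
Step 1: Direct prop: k = (491)/7; new y = k*5 = 491*5/7 = 2455/7
Step 2: Take 1/9: 2455/7 * 1/9 = 2455/63
Final result = 2455/63

2455/63


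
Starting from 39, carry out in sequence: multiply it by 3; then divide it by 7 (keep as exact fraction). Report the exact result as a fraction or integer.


Start with 39.
Step 1: Multiply by 3: 39 * 3 = 117
Step 2: Divide by 7: 117 / 7 = 117/7
Final result = 117/7

117/7


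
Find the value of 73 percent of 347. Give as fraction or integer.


Compute 73% of 347
Convert percentage: 73% = 73/100
Multiply: 347 * 73/100
= 25331/100
= 25331/100

25331/100


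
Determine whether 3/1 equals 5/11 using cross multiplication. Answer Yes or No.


Cross multiply to check 3/1 = 5/11
Left cross product: 3 * 11 = 33
Right cross product: 1 * 5 = 5
33 != 5
Not equal, so proportions differ => No

No


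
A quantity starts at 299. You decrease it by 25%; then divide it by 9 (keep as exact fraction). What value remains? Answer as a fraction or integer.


Start with 299.
Step 1: Decrease by 25%: 299 * 75/100 = 897/4
Step 2: Divide by 9: 897/4 / 9 = 299/12
Final result = 299/12

299/12


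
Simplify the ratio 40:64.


Find GCD(40, 64)
GCD = 8
Divide both by 8: 40/8 = 5, 64/8 = 8
Simplified ratio = 5:8

5:8


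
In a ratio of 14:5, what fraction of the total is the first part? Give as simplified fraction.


Total parts = 14 + 5 = 19
First part fraction = 14/19
Simplify: 14/19 = 14/19

14/19


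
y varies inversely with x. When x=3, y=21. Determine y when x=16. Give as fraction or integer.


Inverse proportion: y = k/x
Find k: k = 3 * 21 = 63
Compute y at x=16: y = 63/16
y = 63/16

63/16


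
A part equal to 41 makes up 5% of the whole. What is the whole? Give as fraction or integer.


Given: 41 is 5% of the whole
Set up: 41 = 5/100 * whole
whole = 41 * 100 / 5
whole = 4100 / 5
whole = 820

820


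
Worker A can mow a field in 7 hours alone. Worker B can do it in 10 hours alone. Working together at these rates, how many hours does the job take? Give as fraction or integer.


Rate of A = 1/7 job per hour
Rate of B = 1/10 job per hour
Combined rate = 1/7 + 1/10
Find common denominator: (10 + 7)/(7*10) = 17/70
Combined rate = 17/70 job per hour
Time together = 1 / (17/70) = 70/17 hours

70/17


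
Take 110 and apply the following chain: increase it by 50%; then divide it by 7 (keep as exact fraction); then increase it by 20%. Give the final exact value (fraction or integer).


Start with 110.
Step 1: Increase by 50%: 110 * 150/100 = 165
Step 2: Divide by 7: 165 / 7 = 165/7
Step 3: Increase by 20%: 165/7 * 120/100 = 198/7
Final result = 198/7

198/7


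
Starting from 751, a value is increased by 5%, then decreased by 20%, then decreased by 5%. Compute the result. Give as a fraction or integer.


Start: 751
Step 1: increase by 5% => multiply by 105/100
  751 * 105/100 = 15771/20
Step 2: decrease by 20% => multiply by 80/100
  15771/20 * 80/100 = 15771/25
Step 3: decrease by 5% => multiply by 95/100
  15771/25 * 95/100 = 299649/500
Final value = 299649/500

299649/500


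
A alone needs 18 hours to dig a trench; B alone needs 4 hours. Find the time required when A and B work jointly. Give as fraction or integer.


Rate of A = 1/18 job per hour
Rate of B = 1/4 job per hour
Combined rate = 1/18 + 1/4
Find common denominator: (4 + 18)/(18*4) = 22/72
Combined rate = 11/36 job per hour
Time together = 1 / (11/36) = 36/11 hours

36/11


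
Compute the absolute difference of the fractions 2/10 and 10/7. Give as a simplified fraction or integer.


Simplify: 2/10 = 1/5 and 10/7 = 10/7
Find common denominator: LCD = 35
Convert: 7/35 and 50/35
Difference = |7 - 50|/35 = 43/35
Simplified = 43/35

43/35


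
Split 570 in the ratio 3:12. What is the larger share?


Total parts = 3 + 12 = 15
Value per part = 570 / 15 = 38
First share = 3 * 38 = 114
Second share = 12 * 38 = 456
Larger share = 456

456


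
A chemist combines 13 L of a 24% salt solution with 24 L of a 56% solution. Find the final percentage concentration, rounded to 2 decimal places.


Solute in mixture 1 = 24% of 13 L = 13*24/100 = 78/25 L
Solute in mixture 2 = 56% of 24 L = 24*56/100 = 336/25 L
Total solute = 78/25 + 336/25 = 414/25 L
Total volume = 13 + 24 = 37 L
Final concentration = 414/25/37 * 100 = 44.76%

44.76


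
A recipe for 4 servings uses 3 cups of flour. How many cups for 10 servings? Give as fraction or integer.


Original: 3 cups for 4 servings
Target servings = 10
Scaling factor = 10/4
New amount = 3 * 10/4
= 30/4
= 15/2 cups

15/2


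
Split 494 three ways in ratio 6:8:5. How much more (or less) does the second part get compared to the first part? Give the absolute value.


Total parts = 6 + 8 + 5 = 19
Value per part = 494 / 19 = 26
Shares: 6*26=156, 8*26=208, 5*26=130
Second share = 208, first share = 156
Difference = |208 - 156| = 52

52


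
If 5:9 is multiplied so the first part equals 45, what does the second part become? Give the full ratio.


Original ratio: 5:9
First term target: 45
Scale factor = 45 / 5 = 9
Multiply second term: 9 * 9 = 81
Equivalent ratio = 45:81

45:81


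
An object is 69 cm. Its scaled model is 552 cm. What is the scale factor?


Original length = 69 cm
Scaled length = 552 cm
Scale factor = 552 / 69
= 8

8


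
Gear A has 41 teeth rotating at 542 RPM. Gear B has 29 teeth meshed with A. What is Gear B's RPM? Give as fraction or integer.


Gear ratio: teeth_A * RPM_A = teeth_B * RPM_B
41 * 542 = 29 * RPM_B
22222 = 29 * RPM_B
RPM_B = 22222 / 29
RPM_B = 22222/29

22222/29


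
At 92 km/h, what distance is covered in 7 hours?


Using distance = speed * time
Speed = 92 km/h
Time = 7 hours
Distance = 92 * 7
= 644 km

644


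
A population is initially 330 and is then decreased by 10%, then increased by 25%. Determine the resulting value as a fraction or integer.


Start: 330
Step 1: decrease by 10% => multiply by 90/100
  330 * 90/100 = 297
Step 2: increase by 25% => multiply by 125/100
  297 * 125/100 = 1485/4
Final value = 1485/4

1485/4


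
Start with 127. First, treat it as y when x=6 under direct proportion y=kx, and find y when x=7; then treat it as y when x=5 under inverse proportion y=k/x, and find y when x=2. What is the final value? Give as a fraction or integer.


Start with 127.
Step 1: Direct prop: k = (127)/6; new y = k*7 = 127*7/6 = 889/6
Step 2: Inverse prop: k = (889/6)*5; new y = k/2 = 889/6*5/2 = 4445/12
Final result = 4445/12

4445/12


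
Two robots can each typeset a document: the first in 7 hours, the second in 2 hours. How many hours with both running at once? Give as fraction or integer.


Rate of A = 1/7 job per hour
Rate of B = 1/2 job per hour
Combined rate = 1/7 + 1/2
Find common denominator: (2 + 7)/(7*2) = 9/14
Combined rate = 9/14 job per hour
Time together = 1 / (9/14) = 14/9 hours

14/9


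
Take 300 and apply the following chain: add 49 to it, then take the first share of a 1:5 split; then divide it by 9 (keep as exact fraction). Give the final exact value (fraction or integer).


Start with 300.
Step 1: Add 49: 300+49=349; split 1:5 first = 349*1/6 = 349/6
Step 2: Divide by 9: 349/6 / 9 = 349/54
Final result = 349/54

349/54


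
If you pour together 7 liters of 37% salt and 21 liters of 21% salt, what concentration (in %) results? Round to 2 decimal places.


Solute in mixture 1 = 37% of 7 L = 7*37/100 = 259/100 L
Solute in mixture 2 = 21% of 21 L = 21*21/100 = 441/100 L
Total solute = 259/100 + 441/100 = 7 L
Total volume = 7 + 21 = 28 L
Final concentration = 7/28 * 100 = 25.00%

25.00


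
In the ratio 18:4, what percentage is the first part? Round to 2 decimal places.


Total parts = 18 + 4 = 22
First part fraction = 18/22
Percentage = (18/22) * 100
= 0.818182 * 100
= 81.82%

81.82


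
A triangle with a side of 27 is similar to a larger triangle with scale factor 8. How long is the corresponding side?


Similar triangles have proportional sides
Scale factor = 8
Smaller side = 27
Corresponding larger side = 27 * 8
= 216

216


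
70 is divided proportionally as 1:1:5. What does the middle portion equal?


Ratio = 1:1:5
Total parts = 1 + 1 + 5 = 7
Value per part = 70 / 7 = 10
First share = 1 * 10 = 10
Middle share = 1 * 10 = 10
Third share = 5 * 10 = 50

10


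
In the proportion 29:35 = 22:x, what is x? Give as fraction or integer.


Setting up: 29/35 = 22/x
Cross multiply: 29 * x = 35 * 22
29x = 770
x = 770/29
x = 770/29

770/29


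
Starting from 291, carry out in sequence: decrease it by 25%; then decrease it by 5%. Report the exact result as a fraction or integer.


Start with 291.
Step 1: Decrease by 25%: 291 * 75/100 = 873/4
Step 2: Decrease by 5%: 873/4 * 95/100 = 16587/80
Final result = 16587/80

16587/80


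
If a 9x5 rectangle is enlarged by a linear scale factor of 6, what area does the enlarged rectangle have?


Original dimensions: 9 x 5
Enlargement factor = 6
New width = 9 * 6 = 54
New height = 5 * 6 = 30
New area = 54 * 30 = 1620

1620


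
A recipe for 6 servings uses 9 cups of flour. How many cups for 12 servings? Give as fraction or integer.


Original: 9 cups for 6 servings
Target servings = 12
Scaling factor = 12/6
New amount = 9 * 12/6
= 108/6
= 18 cups

18


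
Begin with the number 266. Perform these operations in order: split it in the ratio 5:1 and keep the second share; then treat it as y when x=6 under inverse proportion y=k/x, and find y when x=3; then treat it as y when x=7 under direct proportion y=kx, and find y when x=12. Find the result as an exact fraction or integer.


Start with 266.
Step 1: Split 5:1, second share = 266 * 1/6 = 133/3
Step 2: Inverse prop: k = (133/3)*6; new y = k/3 = 133/3*6/3 = 266/3
Step 3: Direct prop: k = (266/3)/7; new y = k*12 = 266/3*12/7 = 152
Final result = 152

152


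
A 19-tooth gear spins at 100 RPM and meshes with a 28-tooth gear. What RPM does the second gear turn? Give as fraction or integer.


Gear ratio: teeth_A * RPM_A = teeth_B * RPM_B
19 * 100 = 28 * RPM_B
1900 = 28 * RPM_B
RPM_B = 1900 / 28
RPM_B = 475/7

475/7


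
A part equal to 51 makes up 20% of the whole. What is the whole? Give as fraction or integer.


Given: 51 is 20% of the whole
Set up: 51 = 20/100 * whole
whole = 51 * 100 / 20
whole = 5100 / 20
whole = 255

255


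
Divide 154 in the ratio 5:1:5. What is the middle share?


Ratio = 5:1:5
Total parts = 5 + 1 + 5 = 11
Value per part = 154 / 11 = 14
First share = 5 * 14 = 70
Middle share = 1 * 14 = 14
Third share = 5 * 14 = 70

14


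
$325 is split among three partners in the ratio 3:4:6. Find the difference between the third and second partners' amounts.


Total parts = 3 + 4 + 6 = 13
Value per part = 325 / 13 = 25
Shares: 3*25=75, 4*25=100, 6*25=150
Third share = 150, second share = 100
Difference = |150 - 100| = 50

50


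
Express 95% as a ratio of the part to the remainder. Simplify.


Part = 95%, Remainder = 5%
Ratio = 95:5
GCD(95, 5) = 5
Simplify: 19:1 = 19:1

19:1


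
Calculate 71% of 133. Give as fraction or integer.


Compute 71% of 133
Convert percentage: 71% = 71/100
Multiply: 133 * 71/100
= 9443/100
= 9443/100

9443/100


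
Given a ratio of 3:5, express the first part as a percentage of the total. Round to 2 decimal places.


Total parts = 3 + 5 = 8
First part fraction = 3/8
Percentage = (3/8) * 100
= 0.375 * 100
= 37.50%

37.50


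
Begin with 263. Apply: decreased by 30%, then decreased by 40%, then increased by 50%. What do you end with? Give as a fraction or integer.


Start: 263
Step 1: decrease by 30% => multiply by 70/100
  263 * 70/100 = 1841/10
Step 2: decrease by 40% => multiply by 60/100
  1841/10 * 60/100 = 5523/50
Step 3: increase by 50% => multiply by 150/100
  5523/50 * 150/100 = 16569/100
Final value = 16569/100

16569/100


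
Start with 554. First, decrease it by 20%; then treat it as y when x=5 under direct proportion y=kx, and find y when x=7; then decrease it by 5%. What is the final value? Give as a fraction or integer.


Start with 554.
Step 1: Decrease by 20%: 554 * 80/100 = 2216/5
Step 2: Direct prop: k = (2216/5)/5; new y = k*7 = 2216/5*7/5 = 15512/25
Step 3: Decrease by 5%: 15512/25 * 95/100 = 73682/125
Final result = 73682/125

73682/125


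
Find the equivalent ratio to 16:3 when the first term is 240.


Original ratio: 16:3
First term target: 240
Scale factor = 240 / 16 = 15
Multiply second term: 3 * 15 = 45
Equivalent ratio = 240:45

240:45


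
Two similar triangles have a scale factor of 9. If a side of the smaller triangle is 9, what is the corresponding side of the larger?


Similar triangles have proportional sides
Scale factor = 9
Smaller side = 9
Corresponding larger side = 9 * 9
= 81

81


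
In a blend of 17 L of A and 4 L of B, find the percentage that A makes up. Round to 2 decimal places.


Volume of A = 17 L
Volume of B = 4 L
Total volume = 17 + 4 = 21 L
Percentage of A = (17/21) * 100
= 80.95%

80.95


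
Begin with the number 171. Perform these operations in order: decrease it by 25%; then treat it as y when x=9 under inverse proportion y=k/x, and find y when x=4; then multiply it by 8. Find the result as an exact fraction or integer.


Start with 171.
Step 1: Decrease by 25%: 171 * 75/100 = 513/4
Step 2: Inverse prop: k = (513/4)*9; new y = k/4 = 513/4*9/4 = 4617/16
Step 3: Multiply by 8: 4617/16 * 8 = 4617/2
Final result = 4617/2

4617/2


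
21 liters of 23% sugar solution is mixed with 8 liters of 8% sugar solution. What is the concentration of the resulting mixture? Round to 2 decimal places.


Solute in mixture 1 = 23% of 21 L = 21*23/100 = 483/100 L
Solute in mixture 2 = 8% of 8 L = 8*8/100 = 16/25 L
Total solute = 483/100 + 16/25 = 547/100 L
Total volume = 21 + 8 = 29 L
Final concentration = 547/100/29 * 100 = 18.86%

18.86


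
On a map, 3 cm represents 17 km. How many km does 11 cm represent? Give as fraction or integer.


Map scale: 3 cm = 17 km
Measured distance on map = 11 cm
Set up proportion: 11 * 17 / 3
= 187 / 3
= 187/3 km

187/3


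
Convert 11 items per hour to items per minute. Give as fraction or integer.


Converting from per hour to per minute
Rate = 11 items per hour
Divide by 60: 11/60
= 11/60 items per minute

11/60


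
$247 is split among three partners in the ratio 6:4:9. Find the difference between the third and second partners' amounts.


Total parts = 6 + 4 + 9 = 19
Value per part = 247 / 19 = 13
Shares: 6*13=78, 4*13=52, 9*13=117
Third share = 117, second share = 52
Difference = |117 - 52| = 65

65


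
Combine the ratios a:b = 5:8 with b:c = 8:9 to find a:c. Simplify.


Given a:b = 5:8 and b:c = 8:9
Make b consistent. Multiply first ratio by 8: a:b = 40:64
Multiply second ratio by 8: b:c = 64:72
Now b = 64 in both, so a:b:c = 40:64:72
Therefore a:c = 40:72
Simplify by GCD: a:c = 5:9

5:9


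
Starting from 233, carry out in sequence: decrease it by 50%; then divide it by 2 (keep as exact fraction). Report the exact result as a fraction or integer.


Start with 233.
Step 1: Decrease by 50%: 233 * 50/100 = 233/2
Step 2: Divide by 2: 233/2 / 2 = 233/4
Final result = 233/4

233/4


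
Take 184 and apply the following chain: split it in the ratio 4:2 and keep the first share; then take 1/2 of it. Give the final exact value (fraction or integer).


Start with 184.
Step 1: Split 4:2, first share = 184 * 4/6 = 368/3
Step 2: Take 1/2: 368/3 * 1/2 = 184/3
Final result = 184/3

184/3


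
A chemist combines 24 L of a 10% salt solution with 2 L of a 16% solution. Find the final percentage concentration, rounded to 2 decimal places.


Solute in mixture 1 = 10% of 24 L = 24*10/100 = 12/5 L
Solute in mixture 2 = 16% of 2 L = 2*16/100 = 8/25 L
Total solute = 12/5 + 8/25 = 68/25 L
Total volume = 24 + 2 = 26 L
Final concentration = 68/25/26 * 100 = 10.46%

10.46


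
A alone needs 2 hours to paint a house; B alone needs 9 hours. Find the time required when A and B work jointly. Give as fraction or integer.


Rate of A = 1/2 job per hour
Rate of B = 1/9 job per hour
Combined rate = 1/2 + 1/9
Find common denominator: (9 + 2)/(2*9) = 11/18
Combined rate = 11/18 job per hour
Time together = 1 / (11/18) = 18/11 hours

18/11


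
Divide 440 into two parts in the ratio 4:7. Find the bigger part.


Total parts = 4 + 7 = 11
Value per part = 440 / 11 = 40
First share = 4 * 40 = 160
Second share = 7 * 40 = 280
Larger share = 280

280


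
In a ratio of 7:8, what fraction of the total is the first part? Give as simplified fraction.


Total parts = 7 + 8 = 15
First part fraction = 7/15
Simplify: 7/15 = 7/15

7/15


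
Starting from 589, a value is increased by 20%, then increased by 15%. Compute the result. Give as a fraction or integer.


Start: 589
Step 1: increase by 20% => multiply by 120/100
  589 * 120/100 = 3534/5
Step 2: increase by 15% => multiply by 115/100
  3534/5 * 115/100 = 40641/50
Final value = 40641/50

40641/50


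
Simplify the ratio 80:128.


Find GCD(80, 128)
GCD = 16
Divide both by 16: 80/16 = 5, 128/16 = 8
Simplified ratio = 5:8

5:8


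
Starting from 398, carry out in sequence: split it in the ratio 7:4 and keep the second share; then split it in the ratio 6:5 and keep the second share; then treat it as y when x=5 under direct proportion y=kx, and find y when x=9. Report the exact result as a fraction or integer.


Start with 398.
Step 1: Split 7:4, second share = 398 * 4/11 = 1592/11
Step 2: Split 6:5, second share = 1592/11 * 5/11 = 7960/121
Step 3: Direct prop: k = (7960/121)/5; new y = k*9 = 7960/121*9/5 = 14328/121
Final result = 14328/121

14328/121


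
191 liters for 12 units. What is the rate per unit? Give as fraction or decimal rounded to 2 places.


Total liters = 191
Number of units = 12
Unit rate = 191 / 12
= 15.92 liters per unit

15.92


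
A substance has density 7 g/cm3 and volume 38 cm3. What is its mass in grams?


Using mass = density * volume
Density = 7 g/cm3
Volume = 38 cm3
Mass = 7 * 38
= 266 g

266


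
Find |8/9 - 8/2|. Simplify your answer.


Simplify: 8/9 = 8/9 and 8/2 = 4
Find common denominator: LCD = 9
Convert: 8/9 and 36/9
Difference = |8 - 36|/9 = 28/9
Simplified = 28/9

28/9


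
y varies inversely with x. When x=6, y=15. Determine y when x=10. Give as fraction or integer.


Inverse proportion: y = k/x
Find k: k = 6 * 15 = 90
Compute y at x=10: y = 90/10
y = 9

9


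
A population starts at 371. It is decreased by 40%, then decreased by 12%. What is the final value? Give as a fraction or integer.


Start: 371
Step 1: decrease by 40% => multiply by 60/100
  371 * 60/100 = 1113/5
Step 2: decrease by 12% => multiply by 88/100
  1113/5 * 88/100 = 24486/125
Final value = 24486/125

24486/125


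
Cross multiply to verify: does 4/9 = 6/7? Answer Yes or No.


Cross multiply to check 4/9 = 6/7
Left cross product: 4 * 7 = 28
Right cross product: 9 * 6 = 54
28 != 54
Not equal, so proportions differ => No

No


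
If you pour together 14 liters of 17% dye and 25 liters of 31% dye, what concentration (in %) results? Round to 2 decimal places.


Solute in mixture 1 = 17% of 14 L = 14*17/100 = 119/50 L
Solute in mixture 2 = 31% of 25 L = 25*31/100 = 31/4 L
Total solute = 119/50 + 31/4 = 1013/100 L
Total volume = 14 + 25 = 39 L
Final concentration = 1013/100/39 * 100 = 25.97%

25.97


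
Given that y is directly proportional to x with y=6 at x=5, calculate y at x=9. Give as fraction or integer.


Direct proportion: y = kx
Find k: k = 6/5 = 6/5
Compute y at x=9: y = 6/5 * 9
y = 54/5

54/5


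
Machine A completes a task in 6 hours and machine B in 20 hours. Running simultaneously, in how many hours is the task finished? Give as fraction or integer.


Rate of A = 1/6 job per hour
Rate of B = 1/20 job per hour
Combined rate = 1/6 + 1/20
Find common denominator: (20 + 6)/(6*20) = 26/120
Combined rate = 13/60 job per hour
Time together = 1 / (13/60) = 60/13 hours

60/13


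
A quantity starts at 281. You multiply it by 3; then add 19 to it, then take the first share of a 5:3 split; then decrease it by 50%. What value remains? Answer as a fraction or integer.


Start with 281.
Step 1: Multiply by 3: 281 * 3 = 843
Step 2: Add 19: 843+19=862; split 5:3 first = 862*5/8 = 2155/4
Step 3: Decrease by 50%: 2155/4 * 50/100 = 2155/8
Final result = 2155/8

2155/8


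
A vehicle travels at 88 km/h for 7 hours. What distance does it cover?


Using distance = speed * time
Speed = 88 km/h
Time = 7 hours
Distance = 88 * 7
= 616 km

616


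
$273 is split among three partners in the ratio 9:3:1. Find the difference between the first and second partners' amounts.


Total parts = 9 + 3 + 1 = 13
Value per part = 273 / 13 = 21
Shares: 9*21=189, 3*21=63, 1*21=21
First share = 189, second share = 63
Difference = |189 - 63| = 126

126


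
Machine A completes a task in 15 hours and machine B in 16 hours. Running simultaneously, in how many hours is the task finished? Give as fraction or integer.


Rate of A = 1/15 job per hour
Rate of B = 1/16 job per hour
Combined rate = 1/15 + 1/16
Find common denominator: (16 + 15)/(15*16) = 31/240
Combined rate = 31/240 job per hour
Time together = 1 / (31/240) = 240/31 hours

240/31


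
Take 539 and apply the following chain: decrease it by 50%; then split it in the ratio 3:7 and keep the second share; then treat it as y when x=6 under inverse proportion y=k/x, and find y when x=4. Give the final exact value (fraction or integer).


Start with 539.
Step 1: Decrease by 50%: 539 * 50/100 = 539/2
Step 2: Split 3:7, second share = 539/2 * 7/10 = 3773/20
Step 3: Inverse prop: k = (3773/20)*6; new y = k/4 = 3773/20*6/4 = 11319/40
Final result = 11319/40

11319/40


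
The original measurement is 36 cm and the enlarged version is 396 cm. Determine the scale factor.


Original length = 36 cm
Scaled length = 396 cm
Scale factor = 396 / 36
= 11

11


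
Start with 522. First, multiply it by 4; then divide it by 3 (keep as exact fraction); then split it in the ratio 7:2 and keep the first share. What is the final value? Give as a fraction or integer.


Start with 522.
Step 1: Multiply by 4: 522 * 4 = 2088
Step 2: Divide by 3: 2088 / 3 = 696
Step 3: Split 7:2, first share = 696 * 7/9 = 1624/3
Final result = 1624/3

1624/3


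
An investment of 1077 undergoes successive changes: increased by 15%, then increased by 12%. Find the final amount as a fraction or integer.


Start: 1077
Step 1: increase by 15% => multiply by 115/100
  1077 * 115/100 = 24771/20
Step 2: increase by 12% => multiply by 112/100
  24771/20 * 112/100 = 173397/125
Final value = 173397/125

173397/125


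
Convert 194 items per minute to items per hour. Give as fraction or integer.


Converting from per minute to per hour
Rate = 194 items per minute
Multiply by 60: 194 * 60
= 11640 items per hour

11640


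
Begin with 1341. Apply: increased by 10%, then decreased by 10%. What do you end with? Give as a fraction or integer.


Start: 1341
Step 1: increase by 10% => multiply by 110/100
  1341 * 110/100 = 14751/10
Step 2: decrease by 10% => multiply by 90/100
  14751/10 * 90/100 = 132759/100
Final value = 132759/100

132759/100


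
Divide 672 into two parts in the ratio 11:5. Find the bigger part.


Total parts = 11 + 5 = 16
Value per part = 672 / 16 = 42
First share = 11 * 42 = 462
Second share = 5 * 42 = 210
Larger share = 462

462


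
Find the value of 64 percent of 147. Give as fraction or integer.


Compute 64% of 147
Convert percentage: 64% = 64/100
Multiply: 147 * 64/100
= 9408/100
= 2352/25

2352/25


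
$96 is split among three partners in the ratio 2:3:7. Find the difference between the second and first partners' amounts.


Total parts = 2 + 3 + 7 = 12
Value per part = 96 / 12 = 8
Shares: 2*8=16, 3*8=24, 7*8=56
Second share = 24, first share = 16
Difference = |24 - 16| = 8

8


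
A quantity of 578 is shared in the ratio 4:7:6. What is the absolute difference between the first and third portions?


Total parts = 4 + 7 + 6 = 17
Value per part = 578 / 17 = 34
Shares: 4*34=136, 7*34=238, 6*34=204
First share = 136, third share = 204
Difference = |136 - 204| = 68

68


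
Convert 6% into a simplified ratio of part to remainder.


Part = 6%, Remainder = 94%
Ratio = 6:94
GCD(6, 94) = 2
Simplify: 3:47 = 3:47

3:47


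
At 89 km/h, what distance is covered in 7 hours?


Using distance = speed * time
Speed = 89 km/h
Time = 7 hours
Distance = 89 * 7
= 623 km

623


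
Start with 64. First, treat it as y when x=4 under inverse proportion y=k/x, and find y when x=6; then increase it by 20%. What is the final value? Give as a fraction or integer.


Start with 64.
Step 1: Inverse prop: k = (64)*4; new y = k/6 = 64*4/6 = 128/3
Step 2: Increase by 20%: 128/3 * 120/100 = 256/5
Final result = 256/5

256/5


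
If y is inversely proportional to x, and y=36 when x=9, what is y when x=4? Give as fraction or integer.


Inverse proportion: y = k/x
Find k: k = 9 * 36 = 324
Compute y at x=4: y = 324/4
y = 81

81


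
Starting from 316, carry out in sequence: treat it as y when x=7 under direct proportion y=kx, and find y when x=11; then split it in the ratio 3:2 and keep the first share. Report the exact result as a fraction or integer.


Start with 316.
Step 1: Direct prop: k = (316)/7; new y = k*11 = 316*11/7 = 3476/7
Step 2: Split 3:2, first share = 3476/7 * 3/5 = 10428/35
Final result = 10428/35

10428/35


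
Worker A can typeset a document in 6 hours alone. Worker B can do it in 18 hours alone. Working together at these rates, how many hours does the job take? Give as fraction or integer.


Rate of A = 1/6 job per hour
Rate of B = 1/18 job per hour
Combined rate = 1/6 + 1/18
Find common denominator: (18 + 6)/(6*18) = 24/108
Combined rate = 2/9 job per hour
Time together = 1 / (2/9) = 9/2 hours

9/2


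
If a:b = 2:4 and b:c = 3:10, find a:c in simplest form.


Given a:b = 2:4 and b:c = 3:10
Make b consistent. Multiply first ratio by 3: a:b = 6:12
Multiply second ratio by 4: b:c = 12:40
Now b = 12 in both, so a:b:c = 6:12:40
Therefore a:c = 6:40
Simplify by GCD: a:c = 3:20

3:20


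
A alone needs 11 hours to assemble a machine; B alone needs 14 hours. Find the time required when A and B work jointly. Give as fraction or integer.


Rate of A = 1/11 job per hour
Rate of B = 1/14 job per hour
Combined rate = 1/11 + 1/14
Find common denominator: (14 + 11)/(11*14) = 25/154
Combined rate = 25/154 job per hour
Time together = 1 / (25/154) = 154/25 hours

154/25


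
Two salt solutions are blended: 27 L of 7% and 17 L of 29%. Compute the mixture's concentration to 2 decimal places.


Solute in mixture 1 = 7% of 27 L = 27*7/100 = 189/100 L
Solute in mixture 2 = 29% of 17 L = 17*29/100 = 493/100 L
Total solute = 189/100 + 493/100 = 341/50 L
Total volume = 27 + 17 = 44 L
Final concentration = 341/50/44 * 100 = 15.50%

15.50


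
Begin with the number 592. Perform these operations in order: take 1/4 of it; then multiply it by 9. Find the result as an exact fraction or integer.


Start with 592.
Step 1: Take 1/4: 592 * 1/4 = 148
Step 2: Multiply by 9: 148 * 9 = 1332
Final result = 1332

1332


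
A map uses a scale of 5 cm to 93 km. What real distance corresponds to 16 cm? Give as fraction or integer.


Map scale: 5 cm = 93 km
Measured distance on map = 16 cm
Set up proportion: 16 * 93 / 5
= 1488 / 5
= 1488/5 km

1488/5


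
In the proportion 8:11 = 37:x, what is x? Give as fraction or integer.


Setting up: 8/11 = 37/x
Cross multiply: 8 * x = 11 * 37
8x = 407
x = 407/8
x = 407/8

407/8


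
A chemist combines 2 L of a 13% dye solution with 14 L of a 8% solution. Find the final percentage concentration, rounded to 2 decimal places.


Solute in mixture 1 = 13% of 2 L = 2*13/100 = 13/50 L
Solute in mixture 2 = 8% of 14 L = 14*8/100 = 28/25 L
Total solute = 13/50 + 28/25 = 69/50 L
Total volume = 2 + 14 = 16 L
Final concentration = 69/50/16 * 100 = 8.63%

8.63


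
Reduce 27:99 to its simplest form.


Find GCD(27, 99)
GCD = 9
Divide both by 9: 27/9 = 3, 99/9 = 11
Simplified ratio = 3:11

3:11


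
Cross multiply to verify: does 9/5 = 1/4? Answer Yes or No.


Cross multiply to check 9/5 = 1/4
Left cross product: 9 * 4 = 36
Right cross product: 5 * 1 = 5
36 != 5
Not equal, so proportions differ => No

No


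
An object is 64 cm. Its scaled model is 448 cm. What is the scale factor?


Original length = 64 cm
Scaled length = 448 cm
Scale factor = 448 / 64
= 7

7


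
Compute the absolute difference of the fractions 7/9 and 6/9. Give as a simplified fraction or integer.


Simplify: 7/9 = 7/9 and 6/9 = 2/3
Find common denominator: LCD = 9
Convert: 7/9 and 6/9
Difference = |7 - 6|/9 = 1/9
Simplified = 1/9

1/9


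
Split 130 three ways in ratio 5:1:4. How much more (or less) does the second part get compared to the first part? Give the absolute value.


Total parts = 5 + 1 + 4 = 10
Value per part = 130 / 10 = 13
Shares: 5*13=65, 1*13=13, 4*13=52
Second share = 13, first share = 65
Difference = |13 - 65| = 52

52


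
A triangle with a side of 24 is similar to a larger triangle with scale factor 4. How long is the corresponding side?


Similar triangles have proportional sides
Scale factor = 4
Smaller side = 24
Corresponding larger side = 24 * 4
= 96

96


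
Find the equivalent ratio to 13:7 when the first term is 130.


Original ratio: 13:7
First term target: 130
Scale factor = 130 / 13 = 10
Multiply second term: 7 * 10 = 70
Equivalent ratio = 130:70

130:70


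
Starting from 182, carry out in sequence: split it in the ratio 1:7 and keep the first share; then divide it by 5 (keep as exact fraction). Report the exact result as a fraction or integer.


Start with 182.
Step 1: Split 1:7, first share = 182 * 1/8 = 91/4
Step 2: Divide by 5: 91/4 / 5 = 91/20
Final result = 91/20

91/20


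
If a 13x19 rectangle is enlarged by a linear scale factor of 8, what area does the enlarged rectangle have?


Original dimensions: 13 x 19
Enlargement factor = 8
New width = 13 * 8 = 104
New height = 19 * 8 = 152
New area = 104 * 152 = 15808

15808


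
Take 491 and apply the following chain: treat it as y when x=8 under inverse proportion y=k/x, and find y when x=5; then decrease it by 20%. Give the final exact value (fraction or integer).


Start with 491.
Step 1: Inverse prop: k = (491)*8; new y = k/5 = 491*8/5 = 3928/5
Step 2: Decrease by 20%: 3928/5 * 80/100 = 15712/25
Final result = 15712/25

15712/25


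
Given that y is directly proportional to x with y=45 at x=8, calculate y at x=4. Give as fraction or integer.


Direct proportion: y = kx
Find k: k = 45/8 = 45/8
Compute y at x=4: y = 45/8 * 4
y = 45/2

45/2


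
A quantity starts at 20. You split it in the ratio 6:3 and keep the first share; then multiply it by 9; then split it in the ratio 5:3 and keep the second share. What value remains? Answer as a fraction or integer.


Start with 20.
Step 1: Split 6:3, first share = 20 * 6/9 = 40/3
Step 2: Multiply by 9: 40/3 * 9 = 120
Step 3: Split 5:3, second share = 120 * 3/8 = 45
Final result = 45

45


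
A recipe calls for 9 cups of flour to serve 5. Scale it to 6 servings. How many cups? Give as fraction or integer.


Original: 9 cups for 5 servings
Target servings = 6
Scaling factor = 6/5
New amount = 9 * 6/5
= 54/5
= 54/5 cups

54/5


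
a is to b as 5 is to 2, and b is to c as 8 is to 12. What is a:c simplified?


Given a:b = 5:2 and b:c = 8:12
Make b consistent. Multiply first ratio by 8: a:b = 40:16
Multiply second ratio by 2: b:c = 16:24
Now b = 16 in both, so a:b:c = 40:16:24
Therefore a:c = 40:24
Simplify by GCD: a:c = 5:3

5:3
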